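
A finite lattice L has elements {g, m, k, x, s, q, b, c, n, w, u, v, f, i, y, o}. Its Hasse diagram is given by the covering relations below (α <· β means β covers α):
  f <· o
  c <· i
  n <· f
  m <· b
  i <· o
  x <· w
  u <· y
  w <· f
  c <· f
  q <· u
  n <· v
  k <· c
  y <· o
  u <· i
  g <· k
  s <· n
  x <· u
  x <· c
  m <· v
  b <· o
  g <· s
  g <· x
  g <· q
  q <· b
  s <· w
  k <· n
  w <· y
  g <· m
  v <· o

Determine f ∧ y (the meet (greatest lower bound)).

w

Common lower bounds of {f, y}: g, s, w, x.
The greatest among these is w.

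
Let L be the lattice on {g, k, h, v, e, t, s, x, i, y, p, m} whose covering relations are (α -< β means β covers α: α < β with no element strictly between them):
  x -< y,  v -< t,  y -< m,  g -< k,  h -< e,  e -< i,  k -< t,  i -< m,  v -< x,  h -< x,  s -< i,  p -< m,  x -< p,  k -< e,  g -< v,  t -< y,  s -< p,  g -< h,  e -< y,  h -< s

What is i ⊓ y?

Common lower bounds of {i, y}: e, g, h, k.
The greatest among these is e.

e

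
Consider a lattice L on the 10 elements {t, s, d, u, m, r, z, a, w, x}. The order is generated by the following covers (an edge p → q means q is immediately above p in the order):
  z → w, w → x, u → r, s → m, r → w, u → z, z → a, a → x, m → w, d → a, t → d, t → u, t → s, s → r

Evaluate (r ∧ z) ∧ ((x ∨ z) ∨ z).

r ∧ z = u
x ∨ z = x
x ∨ z = x
u ∧ x = u

u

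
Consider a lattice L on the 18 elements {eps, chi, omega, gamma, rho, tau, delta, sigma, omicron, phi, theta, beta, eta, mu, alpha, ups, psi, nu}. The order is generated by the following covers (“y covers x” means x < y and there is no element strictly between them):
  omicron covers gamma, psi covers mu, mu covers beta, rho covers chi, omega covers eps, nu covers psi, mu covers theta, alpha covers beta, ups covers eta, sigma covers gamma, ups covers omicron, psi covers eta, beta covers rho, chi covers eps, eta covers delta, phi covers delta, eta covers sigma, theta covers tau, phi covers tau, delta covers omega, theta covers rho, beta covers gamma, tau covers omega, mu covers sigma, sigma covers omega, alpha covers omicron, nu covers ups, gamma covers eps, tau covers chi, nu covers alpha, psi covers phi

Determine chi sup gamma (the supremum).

Common upper bounds of {chi, gamma}: alpha, beta, mu, nu, psi.
The least among these is beta.

beta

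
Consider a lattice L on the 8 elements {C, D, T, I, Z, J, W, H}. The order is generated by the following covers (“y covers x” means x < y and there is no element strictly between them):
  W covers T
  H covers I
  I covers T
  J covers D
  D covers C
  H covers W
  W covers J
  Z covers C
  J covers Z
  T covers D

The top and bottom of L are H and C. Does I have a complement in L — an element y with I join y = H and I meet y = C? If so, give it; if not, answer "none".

Need y with I ∨ y = H and I ∧ y = C.
Checking each element gives: Z.

Z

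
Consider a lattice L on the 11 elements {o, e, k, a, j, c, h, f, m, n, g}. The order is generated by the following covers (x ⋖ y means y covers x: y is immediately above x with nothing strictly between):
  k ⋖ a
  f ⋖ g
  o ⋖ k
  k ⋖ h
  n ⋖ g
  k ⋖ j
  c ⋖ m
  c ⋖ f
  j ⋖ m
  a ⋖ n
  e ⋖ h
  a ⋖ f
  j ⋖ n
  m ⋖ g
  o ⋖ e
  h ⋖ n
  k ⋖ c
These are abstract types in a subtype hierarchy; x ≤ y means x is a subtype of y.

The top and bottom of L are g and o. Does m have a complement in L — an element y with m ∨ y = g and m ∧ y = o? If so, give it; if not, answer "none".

Need y with m ∨ y = g and m ∧ y = o.
Checking each element gives: e.

e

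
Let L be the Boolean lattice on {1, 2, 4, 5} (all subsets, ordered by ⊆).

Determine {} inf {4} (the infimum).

{}

Under ⊆, meet is intersection: {} ∩ {4} = {}.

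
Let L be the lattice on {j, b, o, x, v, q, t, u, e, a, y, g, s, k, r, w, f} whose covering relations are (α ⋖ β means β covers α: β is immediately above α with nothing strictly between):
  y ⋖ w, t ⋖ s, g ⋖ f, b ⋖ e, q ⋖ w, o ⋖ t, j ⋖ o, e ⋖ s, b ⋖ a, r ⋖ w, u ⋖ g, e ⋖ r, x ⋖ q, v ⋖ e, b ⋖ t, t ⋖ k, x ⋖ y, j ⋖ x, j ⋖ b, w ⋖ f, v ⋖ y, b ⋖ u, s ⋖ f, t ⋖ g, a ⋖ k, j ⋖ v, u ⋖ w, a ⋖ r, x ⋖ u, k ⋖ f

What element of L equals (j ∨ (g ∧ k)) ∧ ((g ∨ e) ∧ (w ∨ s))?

t

g ∧ k = t
j ∨ t = t
g ∨ e = f
w ∨ s = f
f ∧ f = f
t ∧ f = t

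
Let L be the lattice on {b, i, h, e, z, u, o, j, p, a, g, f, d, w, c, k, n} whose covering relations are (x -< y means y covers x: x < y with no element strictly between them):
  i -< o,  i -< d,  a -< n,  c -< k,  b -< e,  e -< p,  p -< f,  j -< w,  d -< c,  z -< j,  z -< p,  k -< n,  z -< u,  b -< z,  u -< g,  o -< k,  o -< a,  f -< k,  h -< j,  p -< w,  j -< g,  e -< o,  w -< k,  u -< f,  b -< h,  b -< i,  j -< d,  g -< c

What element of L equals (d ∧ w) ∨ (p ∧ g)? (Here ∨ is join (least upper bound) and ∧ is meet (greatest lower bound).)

j

d ∧ w = j
p ∧ g = z
j ∨ z = j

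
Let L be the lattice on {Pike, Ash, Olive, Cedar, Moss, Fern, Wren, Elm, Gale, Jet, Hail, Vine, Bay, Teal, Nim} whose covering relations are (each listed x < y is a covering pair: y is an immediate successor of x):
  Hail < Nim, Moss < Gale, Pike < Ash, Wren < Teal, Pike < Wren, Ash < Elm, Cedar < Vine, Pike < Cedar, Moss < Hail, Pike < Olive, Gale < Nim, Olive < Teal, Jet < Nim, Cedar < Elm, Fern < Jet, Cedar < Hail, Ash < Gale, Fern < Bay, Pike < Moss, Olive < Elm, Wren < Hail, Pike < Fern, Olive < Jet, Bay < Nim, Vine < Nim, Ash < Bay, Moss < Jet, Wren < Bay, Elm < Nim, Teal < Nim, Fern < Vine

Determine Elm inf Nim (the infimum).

Elm

Common lower bounds of {Elm, Nim}: Ash, Cedar, Elm, Olive, Pike.
The greatest among these is Elm.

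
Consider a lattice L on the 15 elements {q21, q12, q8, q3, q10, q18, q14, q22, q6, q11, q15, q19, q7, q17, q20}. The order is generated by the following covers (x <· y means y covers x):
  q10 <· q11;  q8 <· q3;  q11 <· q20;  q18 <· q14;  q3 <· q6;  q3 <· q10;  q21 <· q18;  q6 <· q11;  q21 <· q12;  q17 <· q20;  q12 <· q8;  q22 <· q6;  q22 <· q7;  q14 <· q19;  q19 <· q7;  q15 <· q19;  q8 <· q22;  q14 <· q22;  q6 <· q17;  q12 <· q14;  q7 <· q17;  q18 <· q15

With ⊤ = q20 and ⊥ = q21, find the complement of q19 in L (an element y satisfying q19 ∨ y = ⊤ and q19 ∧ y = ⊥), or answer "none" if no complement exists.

none

For every candidate y, either q19 ∨ y ≠ q20 or q19 ∧ y ≠ q21; no complement exists.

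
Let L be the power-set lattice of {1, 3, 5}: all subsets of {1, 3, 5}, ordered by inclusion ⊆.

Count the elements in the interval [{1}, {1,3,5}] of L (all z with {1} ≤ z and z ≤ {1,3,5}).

The interval [{1}, {1,3,5}] = {{1,3,5}, {1,3}, {1,5}, {1}}, which has 4 elements.

4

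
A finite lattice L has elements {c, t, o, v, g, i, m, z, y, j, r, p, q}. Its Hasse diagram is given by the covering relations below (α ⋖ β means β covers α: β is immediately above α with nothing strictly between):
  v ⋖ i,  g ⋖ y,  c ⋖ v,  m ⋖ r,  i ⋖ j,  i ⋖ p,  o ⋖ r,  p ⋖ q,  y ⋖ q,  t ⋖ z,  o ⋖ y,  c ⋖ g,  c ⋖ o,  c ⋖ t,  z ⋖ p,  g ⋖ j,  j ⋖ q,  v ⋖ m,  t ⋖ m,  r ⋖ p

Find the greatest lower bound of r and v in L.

Common lower bounds of {r, v}: c, v.
The greatest among these is v.

v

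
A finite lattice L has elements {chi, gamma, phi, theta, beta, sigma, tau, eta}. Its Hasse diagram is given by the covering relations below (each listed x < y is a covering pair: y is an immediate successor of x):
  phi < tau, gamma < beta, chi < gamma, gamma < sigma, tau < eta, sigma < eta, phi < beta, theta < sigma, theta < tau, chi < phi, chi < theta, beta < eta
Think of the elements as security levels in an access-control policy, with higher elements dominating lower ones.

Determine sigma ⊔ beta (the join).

eta

Common upper bounds of {sigma, beta}: eta.
The least among these is eta.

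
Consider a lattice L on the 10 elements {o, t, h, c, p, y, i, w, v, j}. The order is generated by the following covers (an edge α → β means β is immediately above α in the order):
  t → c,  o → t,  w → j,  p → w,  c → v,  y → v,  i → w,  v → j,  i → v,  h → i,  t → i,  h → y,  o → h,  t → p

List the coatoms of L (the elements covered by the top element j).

v, w

The coatoms are exactly the elements covered by j: v, w.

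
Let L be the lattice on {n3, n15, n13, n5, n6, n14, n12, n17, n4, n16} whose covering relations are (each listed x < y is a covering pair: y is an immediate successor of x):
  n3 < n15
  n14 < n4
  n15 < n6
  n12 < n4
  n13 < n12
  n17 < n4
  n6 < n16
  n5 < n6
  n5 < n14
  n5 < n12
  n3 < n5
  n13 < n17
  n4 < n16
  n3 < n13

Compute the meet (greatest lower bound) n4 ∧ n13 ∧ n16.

Common lower bounds of {n4, n13, n16}: n13, n3.
The greatest among these is n13.

n13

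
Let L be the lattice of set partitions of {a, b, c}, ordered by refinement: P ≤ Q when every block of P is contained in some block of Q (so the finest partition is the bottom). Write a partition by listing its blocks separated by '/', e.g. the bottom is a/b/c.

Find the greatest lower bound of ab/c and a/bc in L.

The meet (common refinement) of ab/c and a/bc intersects blocks pairwise, giving a/b/c.

a/b/c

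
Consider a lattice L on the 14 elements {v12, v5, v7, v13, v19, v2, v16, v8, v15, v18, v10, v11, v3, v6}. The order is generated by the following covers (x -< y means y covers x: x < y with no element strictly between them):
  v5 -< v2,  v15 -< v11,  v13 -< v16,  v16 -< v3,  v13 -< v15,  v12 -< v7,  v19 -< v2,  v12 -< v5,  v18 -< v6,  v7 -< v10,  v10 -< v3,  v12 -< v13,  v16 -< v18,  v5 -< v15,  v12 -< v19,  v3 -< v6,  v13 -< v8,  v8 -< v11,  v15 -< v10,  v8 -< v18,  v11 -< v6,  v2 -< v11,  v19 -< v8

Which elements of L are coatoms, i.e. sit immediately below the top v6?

v11, v18, v3

The coatoms are exactly the elements covered by v6: v11, v18, v3.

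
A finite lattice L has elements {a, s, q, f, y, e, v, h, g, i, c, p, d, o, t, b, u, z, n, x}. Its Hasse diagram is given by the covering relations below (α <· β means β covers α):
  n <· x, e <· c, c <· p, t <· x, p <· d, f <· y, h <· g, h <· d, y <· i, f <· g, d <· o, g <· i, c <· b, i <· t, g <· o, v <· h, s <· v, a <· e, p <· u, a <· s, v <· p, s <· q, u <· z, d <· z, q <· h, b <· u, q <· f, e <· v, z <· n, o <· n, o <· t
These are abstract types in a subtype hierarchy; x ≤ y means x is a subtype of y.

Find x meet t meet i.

Common lower bounds of {x, t, i}: a, e, f, g, h, i, q, s, v, y.
The greatest among these is i.

i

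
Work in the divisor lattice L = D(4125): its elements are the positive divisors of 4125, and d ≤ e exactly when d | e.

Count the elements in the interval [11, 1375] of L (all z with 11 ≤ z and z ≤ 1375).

4

The interval [11, 1375] = {11, 1375, 275, 55}, which has 4 elements.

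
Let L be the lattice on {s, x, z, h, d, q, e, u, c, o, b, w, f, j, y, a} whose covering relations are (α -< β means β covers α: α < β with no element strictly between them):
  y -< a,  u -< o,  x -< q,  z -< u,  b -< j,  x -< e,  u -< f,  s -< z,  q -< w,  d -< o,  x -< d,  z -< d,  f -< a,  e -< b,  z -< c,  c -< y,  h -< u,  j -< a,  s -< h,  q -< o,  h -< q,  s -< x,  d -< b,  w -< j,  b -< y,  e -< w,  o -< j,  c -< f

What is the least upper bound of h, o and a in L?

Common upper bounds of {h, o, a}: a.
The least among these is a.

a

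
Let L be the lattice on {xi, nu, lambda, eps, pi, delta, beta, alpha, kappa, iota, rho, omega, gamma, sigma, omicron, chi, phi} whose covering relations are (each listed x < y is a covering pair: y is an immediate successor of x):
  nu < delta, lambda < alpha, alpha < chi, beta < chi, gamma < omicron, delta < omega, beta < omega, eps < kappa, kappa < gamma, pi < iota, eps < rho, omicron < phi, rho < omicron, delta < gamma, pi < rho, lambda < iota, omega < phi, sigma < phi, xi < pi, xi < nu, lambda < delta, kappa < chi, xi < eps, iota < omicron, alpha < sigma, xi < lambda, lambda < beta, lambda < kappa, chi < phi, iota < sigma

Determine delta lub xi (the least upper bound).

delta

Common upper bounds of {delta, xi}: delta, gamma, omega, omicron, phi.
The least among these is delta.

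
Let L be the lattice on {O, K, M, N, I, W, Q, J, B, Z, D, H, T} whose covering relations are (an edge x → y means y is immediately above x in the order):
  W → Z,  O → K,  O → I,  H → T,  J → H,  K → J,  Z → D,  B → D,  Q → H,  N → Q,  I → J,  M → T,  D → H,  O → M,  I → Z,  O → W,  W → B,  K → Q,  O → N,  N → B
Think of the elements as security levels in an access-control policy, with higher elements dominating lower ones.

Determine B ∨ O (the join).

B

Common upper bounds of {B, O}: B, D, H, T.
The least among these is B.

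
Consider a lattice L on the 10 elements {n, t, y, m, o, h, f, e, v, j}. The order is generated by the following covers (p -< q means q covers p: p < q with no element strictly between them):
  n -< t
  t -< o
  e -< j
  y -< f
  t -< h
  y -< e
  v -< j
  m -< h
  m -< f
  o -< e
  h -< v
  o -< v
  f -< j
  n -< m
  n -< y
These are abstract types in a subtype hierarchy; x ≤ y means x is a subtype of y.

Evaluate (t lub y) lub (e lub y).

e

t ∨ y = e
e ∨ y = e
e ∨ e = e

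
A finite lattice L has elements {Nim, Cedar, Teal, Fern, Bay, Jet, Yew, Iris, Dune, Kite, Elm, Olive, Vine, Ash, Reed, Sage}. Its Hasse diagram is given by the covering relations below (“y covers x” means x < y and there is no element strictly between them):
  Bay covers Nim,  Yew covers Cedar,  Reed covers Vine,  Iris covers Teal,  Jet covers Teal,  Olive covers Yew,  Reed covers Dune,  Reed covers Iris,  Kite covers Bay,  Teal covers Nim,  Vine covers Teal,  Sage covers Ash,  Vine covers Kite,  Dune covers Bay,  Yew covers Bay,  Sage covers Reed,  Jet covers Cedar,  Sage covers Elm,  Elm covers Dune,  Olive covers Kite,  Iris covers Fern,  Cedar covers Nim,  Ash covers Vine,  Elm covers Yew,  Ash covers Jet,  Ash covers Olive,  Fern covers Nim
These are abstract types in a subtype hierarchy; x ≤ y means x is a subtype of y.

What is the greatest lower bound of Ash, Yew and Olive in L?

Yew

Common lower bounds of {Ash, Yew, Olive}: Bay, Cedar, Nim, Yew.
The greatest among these is Yew.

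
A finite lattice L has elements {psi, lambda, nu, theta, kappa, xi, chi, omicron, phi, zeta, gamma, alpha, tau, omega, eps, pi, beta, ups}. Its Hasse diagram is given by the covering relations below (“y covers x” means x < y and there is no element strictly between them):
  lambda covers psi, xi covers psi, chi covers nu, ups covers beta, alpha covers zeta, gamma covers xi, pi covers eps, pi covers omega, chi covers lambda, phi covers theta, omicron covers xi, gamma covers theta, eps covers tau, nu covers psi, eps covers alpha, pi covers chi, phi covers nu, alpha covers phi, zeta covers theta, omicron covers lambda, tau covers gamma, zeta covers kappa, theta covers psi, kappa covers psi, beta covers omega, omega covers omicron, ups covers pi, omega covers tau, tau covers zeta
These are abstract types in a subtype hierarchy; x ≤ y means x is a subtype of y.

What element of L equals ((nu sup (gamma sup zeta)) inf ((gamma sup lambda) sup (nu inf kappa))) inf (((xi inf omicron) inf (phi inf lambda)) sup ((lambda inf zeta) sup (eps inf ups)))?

tau

gamma ∨ zeta = tau
nu ∨ tau = eps
gamma ∨ lambda = omega
nu ∧ kappa = psi
omega ∨ psi = omega
eps ∧ omega = tau
xi ∧ omicron = xi
phi ∧ lambda = psi
xi ∧ psi = psi
lambda ∧ zeta = psi
eps ∧ ups = eps
psi ∨ eps = eps
psi ∨ eps = eps
tau ∧ eps = tau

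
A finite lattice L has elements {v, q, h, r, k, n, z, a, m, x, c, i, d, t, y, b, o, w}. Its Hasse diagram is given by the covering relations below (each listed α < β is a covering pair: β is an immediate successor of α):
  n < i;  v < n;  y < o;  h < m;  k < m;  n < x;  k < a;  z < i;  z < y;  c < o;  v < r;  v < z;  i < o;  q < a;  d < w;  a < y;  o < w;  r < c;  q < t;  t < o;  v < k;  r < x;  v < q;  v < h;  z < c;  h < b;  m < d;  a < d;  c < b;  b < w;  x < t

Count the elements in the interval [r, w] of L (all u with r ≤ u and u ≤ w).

The interval [r, w] = {b, c, o, r, t, w, x}, which has 7 elements.

7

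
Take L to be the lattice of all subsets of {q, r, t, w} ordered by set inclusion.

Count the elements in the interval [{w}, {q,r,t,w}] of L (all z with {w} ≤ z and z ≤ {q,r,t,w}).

The interval [{w}, {q,r,t,w}] = {{q,r,t,w}, {q,r,w}, {q,t,w}, {q,w}, {r,t,w}, {r,w}, {t,w}, {w}}, which has 8 elements.

8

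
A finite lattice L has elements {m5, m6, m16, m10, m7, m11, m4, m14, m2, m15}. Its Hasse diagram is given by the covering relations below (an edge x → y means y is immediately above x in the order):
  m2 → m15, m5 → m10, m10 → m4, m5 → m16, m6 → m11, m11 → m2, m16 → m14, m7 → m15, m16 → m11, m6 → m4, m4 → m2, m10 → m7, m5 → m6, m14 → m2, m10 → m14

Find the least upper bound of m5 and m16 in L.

m16

Common upper bounds of {m5, m16}: m11, m14, m15, m16, m2.
The least among these is m16.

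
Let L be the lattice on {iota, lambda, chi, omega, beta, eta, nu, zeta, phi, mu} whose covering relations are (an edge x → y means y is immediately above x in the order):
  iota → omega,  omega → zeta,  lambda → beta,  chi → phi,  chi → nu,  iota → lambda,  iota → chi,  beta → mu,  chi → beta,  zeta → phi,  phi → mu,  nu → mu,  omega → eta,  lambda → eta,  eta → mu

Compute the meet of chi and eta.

Common lower bounds of {chi, eta}: iota.
The greatest among these is iota.

iota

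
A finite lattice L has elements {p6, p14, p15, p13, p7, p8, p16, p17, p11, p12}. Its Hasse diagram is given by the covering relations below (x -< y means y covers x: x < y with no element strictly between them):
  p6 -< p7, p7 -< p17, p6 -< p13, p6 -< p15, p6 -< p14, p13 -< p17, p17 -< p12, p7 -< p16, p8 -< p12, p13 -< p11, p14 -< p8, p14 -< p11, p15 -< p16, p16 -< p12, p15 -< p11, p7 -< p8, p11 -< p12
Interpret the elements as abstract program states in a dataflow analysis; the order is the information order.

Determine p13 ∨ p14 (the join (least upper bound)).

Common upper bounds of {p13, p14}: p11, p12.
The least among these is p11.

p11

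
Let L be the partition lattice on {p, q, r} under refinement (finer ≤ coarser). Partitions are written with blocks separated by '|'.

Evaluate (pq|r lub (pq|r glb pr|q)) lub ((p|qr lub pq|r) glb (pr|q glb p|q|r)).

pq|r

pq|r ∧ pr|q = p|q|r
pq|r ∨ p|q|r = pq|r
p|qr ∨ pq|r = pqr
pr|q ∧ p|q|r = p|q|r
pqr ∧ p|q|r = p|q|r
pq|r ∨ p|q|r = pq|r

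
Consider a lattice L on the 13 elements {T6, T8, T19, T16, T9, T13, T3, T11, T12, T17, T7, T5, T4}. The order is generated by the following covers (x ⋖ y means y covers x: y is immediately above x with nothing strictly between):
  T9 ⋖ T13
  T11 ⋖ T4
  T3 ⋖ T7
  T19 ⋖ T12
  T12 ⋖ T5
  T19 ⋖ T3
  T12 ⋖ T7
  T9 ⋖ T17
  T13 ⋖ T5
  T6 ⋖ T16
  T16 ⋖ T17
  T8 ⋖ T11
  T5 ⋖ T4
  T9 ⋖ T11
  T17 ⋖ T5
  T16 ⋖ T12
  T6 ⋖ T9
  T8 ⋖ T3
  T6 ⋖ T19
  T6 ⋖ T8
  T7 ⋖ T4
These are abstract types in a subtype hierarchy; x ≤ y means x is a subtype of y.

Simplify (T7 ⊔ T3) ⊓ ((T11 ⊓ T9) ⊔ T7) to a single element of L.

T7

T7 ∨ T3 = T7
T11 ∧ T9 = T9
T9 ∨ T7 = T4
T7 ∧ T4 = T7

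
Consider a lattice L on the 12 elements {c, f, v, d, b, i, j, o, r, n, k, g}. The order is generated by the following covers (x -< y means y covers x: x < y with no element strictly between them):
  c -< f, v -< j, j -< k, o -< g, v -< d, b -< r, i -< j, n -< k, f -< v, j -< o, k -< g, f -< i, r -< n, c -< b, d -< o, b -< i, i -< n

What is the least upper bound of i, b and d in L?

o

Common upper bounds of {i, b, d}: g, o.
The least among these is o.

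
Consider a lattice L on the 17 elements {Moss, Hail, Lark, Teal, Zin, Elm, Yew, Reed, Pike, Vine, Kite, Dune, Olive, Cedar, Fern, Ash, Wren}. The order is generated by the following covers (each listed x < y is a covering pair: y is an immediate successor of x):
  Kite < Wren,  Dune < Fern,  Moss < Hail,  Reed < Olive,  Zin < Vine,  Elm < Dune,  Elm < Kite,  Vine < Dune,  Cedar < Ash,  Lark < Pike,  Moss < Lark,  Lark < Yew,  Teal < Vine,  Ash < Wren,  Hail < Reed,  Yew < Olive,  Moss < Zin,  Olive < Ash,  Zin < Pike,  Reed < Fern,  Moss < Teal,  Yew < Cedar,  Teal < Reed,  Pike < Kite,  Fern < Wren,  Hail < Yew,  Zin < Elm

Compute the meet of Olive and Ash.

Common lower bounds of {Olive, Ash}: Hail, Lark, Moss, Olive, Reed, Teal, Yew.
The greatest among these is Olive.

Olive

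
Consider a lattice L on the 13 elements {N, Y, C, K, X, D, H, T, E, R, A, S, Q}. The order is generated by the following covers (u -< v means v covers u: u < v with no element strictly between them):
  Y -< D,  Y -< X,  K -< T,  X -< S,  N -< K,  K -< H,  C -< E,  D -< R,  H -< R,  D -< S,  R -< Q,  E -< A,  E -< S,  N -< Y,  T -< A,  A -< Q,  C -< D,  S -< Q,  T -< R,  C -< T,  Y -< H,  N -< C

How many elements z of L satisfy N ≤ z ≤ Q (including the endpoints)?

The interval [N, Q] = {A, C, D, E, H, K, N, Q, R, S, T, X, Y}, which has 13 elements.

13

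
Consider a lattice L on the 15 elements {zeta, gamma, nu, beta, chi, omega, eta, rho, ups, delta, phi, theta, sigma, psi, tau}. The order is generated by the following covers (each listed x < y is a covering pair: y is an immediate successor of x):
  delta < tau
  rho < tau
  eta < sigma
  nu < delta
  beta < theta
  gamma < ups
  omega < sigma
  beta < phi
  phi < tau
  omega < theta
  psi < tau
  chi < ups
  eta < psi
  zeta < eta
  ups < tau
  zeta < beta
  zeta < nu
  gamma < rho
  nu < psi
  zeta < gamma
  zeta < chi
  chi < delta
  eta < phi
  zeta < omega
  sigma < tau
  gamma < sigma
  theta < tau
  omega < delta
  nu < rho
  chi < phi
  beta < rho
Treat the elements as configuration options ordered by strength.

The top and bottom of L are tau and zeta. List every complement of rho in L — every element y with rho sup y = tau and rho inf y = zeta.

chi, eta, omega

Need y with rho ∨ y = tau and rho ∧ y = zeta.
Checking each element gives: chi, eta, omega.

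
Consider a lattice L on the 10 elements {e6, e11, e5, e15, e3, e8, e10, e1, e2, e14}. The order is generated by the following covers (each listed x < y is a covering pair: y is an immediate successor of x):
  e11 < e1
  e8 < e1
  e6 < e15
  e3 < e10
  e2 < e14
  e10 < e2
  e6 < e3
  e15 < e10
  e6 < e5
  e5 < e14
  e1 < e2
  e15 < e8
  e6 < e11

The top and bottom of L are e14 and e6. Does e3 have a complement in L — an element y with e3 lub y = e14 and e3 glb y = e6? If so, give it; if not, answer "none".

e5

Need y with e3 ∨ y = e14 and e3 ∧ y = e6.
Checking each element gives: e5.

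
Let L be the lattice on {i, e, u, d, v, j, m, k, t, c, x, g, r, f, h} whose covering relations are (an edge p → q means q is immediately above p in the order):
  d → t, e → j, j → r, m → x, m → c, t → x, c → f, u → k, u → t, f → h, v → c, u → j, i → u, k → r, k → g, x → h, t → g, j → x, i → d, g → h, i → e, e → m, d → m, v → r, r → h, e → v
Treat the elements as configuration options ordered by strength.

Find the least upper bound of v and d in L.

c

Common upper bounds of {v, d}: c, f, h.
The least among these is c.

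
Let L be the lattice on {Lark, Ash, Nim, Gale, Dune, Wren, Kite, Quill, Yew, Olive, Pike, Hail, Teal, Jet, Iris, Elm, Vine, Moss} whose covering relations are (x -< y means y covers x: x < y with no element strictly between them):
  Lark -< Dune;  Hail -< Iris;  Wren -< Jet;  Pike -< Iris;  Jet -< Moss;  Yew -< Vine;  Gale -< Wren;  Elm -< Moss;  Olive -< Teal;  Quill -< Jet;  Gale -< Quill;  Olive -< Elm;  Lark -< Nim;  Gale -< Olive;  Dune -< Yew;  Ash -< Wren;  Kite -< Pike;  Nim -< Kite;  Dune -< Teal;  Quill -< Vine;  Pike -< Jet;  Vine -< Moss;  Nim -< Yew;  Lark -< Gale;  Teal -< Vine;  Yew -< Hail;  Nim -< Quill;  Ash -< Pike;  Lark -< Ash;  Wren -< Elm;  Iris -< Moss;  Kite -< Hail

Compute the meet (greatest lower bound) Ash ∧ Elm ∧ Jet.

Ash

Common lower bounds of {Ash, Elm, Jet}: Ash, Lark.
The greatest among these is Ash.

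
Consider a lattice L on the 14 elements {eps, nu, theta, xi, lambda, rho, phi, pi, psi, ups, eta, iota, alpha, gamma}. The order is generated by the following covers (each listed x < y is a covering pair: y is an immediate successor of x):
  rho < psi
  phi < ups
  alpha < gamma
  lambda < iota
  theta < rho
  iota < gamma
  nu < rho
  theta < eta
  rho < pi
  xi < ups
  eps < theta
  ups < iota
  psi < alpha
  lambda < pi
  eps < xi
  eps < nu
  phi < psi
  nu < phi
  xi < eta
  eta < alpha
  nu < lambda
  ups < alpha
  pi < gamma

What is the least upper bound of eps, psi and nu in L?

Common upper bounds of {eps, psi, nu}: alpha, gamma, psi.
The least among these is psi.

psi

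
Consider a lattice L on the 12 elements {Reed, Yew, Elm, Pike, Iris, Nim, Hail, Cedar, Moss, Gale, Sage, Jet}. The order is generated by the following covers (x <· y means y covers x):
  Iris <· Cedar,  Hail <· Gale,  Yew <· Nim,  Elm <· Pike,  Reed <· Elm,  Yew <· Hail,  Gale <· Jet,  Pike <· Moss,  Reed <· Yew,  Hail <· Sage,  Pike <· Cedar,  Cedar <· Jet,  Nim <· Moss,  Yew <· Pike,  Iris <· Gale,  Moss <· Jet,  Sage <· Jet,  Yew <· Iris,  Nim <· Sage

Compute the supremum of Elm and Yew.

Common upper bounds of {Elm, Yew}: Cedar, Jet, Moss, Pike.
The least among these is Pike.

Pike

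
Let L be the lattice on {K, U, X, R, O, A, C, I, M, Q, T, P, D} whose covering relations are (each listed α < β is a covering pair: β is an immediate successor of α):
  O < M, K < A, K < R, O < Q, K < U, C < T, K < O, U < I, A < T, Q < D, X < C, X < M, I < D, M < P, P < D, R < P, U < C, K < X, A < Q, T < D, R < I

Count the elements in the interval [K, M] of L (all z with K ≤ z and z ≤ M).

4

The interval [K, M] = {K, M, O, X}, which has 4 elements.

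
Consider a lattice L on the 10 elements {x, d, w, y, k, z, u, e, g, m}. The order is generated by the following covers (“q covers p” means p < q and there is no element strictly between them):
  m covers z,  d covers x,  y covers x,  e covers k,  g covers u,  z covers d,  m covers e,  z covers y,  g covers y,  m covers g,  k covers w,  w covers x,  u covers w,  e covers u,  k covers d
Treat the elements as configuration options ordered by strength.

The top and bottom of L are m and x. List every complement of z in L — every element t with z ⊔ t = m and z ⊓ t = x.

Need t with z ∨ t = m and z ∧ t = x.
Checking each element gives: u, w.

u, w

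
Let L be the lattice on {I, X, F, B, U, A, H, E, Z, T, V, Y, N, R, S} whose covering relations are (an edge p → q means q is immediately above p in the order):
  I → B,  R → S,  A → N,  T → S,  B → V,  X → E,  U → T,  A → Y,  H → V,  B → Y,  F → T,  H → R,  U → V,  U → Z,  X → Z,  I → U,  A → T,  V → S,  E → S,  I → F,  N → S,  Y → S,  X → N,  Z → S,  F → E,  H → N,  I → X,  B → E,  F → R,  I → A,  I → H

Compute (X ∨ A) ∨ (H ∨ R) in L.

X ∨ A = N
H ∨ R = R
N ∨ R = S

S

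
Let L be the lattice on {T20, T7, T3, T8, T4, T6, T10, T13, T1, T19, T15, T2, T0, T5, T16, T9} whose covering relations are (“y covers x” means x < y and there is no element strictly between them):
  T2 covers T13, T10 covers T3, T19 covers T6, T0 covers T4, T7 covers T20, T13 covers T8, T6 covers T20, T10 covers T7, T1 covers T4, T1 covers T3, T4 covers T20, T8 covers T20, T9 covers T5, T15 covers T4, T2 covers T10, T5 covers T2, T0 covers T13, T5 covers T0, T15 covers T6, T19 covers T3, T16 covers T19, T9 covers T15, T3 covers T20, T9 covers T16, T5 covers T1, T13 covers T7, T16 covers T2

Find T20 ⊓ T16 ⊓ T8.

Common lower bounds of {T20, T16, T8}: T20.
The greatest among these is T20.

T20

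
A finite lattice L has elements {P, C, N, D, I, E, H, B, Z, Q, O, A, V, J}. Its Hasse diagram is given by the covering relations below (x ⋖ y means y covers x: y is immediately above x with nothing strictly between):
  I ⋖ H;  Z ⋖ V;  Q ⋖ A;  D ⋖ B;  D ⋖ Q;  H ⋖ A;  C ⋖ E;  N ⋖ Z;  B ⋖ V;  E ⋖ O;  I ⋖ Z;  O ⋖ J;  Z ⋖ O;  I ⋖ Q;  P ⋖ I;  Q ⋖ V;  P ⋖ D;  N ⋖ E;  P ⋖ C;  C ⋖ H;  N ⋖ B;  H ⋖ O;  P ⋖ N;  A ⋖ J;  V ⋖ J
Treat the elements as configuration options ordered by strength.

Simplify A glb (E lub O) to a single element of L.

H

E ∨ O = O
A ∧ O = H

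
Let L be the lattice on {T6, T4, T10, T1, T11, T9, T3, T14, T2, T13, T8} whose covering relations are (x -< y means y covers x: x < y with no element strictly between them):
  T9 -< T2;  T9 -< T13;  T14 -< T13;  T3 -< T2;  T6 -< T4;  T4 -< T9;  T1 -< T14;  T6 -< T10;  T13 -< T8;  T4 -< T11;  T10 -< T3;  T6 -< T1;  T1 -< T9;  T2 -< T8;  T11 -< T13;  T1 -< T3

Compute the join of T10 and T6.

T10

Common upper bounds of {T10, T6}: T10, T2, T3, T8.
The least among these is T10.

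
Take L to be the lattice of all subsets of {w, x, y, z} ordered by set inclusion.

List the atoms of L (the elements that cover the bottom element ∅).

{w}, {x}, {y}, {z}

The atoms are exactly the elements that cover ∅: {w}, {x}, {y}, {z}.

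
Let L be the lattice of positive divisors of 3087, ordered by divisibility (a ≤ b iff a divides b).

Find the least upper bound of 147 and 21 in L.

Common upper bounds of {147, 21}: 1029, 147, 3087, 441.
The least among these is 147.

147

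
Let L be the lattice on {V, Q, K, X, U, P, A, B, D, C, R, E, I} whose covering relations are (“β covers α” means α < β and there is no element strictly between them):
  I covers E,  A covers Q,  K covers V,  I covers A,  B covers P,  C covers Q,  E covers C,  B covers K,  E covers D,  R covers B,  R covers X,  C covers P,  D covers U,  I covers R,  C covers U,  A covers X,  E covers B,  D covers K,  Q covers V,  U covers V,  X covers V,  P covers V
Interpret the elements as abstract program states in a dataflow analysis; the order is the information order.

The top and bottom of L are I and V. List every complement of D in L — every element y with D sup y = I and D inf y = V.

A, X

Need y with D ∨ y = I and D ∧ y = V.
Checking each element gives: A, X.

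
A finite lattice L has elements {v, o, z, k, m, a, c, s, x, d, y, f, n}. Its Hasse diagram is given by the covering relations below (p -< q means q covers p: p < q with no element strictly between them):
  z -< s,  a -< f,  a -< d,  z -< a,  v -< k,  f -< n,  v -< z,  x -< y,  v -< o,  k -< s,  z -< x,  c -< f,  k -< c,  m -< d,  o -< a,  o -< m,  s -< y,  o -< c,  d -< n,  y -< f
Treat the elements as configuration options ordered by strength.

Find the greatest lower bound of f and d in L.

a

Common lower bounds of {f, d}: a, o, v, z.
The greatest among these is a.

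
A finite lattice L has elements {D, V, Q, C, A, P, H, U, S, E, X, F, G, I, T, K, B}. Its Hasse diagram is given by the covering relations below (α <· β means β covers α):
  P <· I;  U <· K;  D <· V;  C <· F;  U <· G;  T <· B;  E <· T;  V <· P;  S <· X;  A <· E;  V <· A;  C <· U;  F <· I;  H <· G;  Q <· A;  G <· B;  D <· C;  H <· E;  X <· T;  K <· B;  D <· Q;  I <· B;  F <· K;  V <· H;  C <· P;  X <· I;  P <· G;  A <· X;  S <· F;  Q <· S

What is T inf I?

Common lower bounds of {T, I}: A, D, Q, S, V, X.
The greatest among these is X.

X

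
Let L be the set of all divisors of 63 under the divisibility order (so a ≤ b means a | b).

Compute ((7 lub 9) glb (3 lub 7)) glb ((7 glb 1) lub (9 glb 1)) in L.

1

7 ∨ 9 = 63
3 ∨ 7 = 21
63 ∧ 21 = 21
7 ∧ 1 = 1
9 ∧ 1 = 1
1 ∨ 1 = 1
21 ∧ 1 = 1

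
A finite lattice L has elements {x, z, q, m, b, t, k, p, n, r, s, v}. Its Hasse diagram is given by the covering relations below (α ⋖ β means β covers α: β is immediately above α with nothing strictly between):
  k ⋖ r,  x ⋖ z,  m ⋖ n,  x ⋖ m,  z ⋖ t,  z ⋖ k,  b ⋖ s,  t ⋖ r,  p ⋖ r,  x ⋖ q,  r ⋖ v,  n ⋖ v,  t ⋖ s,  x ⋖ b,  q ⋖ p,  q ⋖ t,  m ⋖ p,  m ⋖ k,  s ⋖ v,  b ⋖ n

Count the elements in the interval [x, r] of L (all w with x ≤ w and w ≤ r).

8

The interval [x, r] = {k, m, p, q, r, t, x, z}, which has 8 elements.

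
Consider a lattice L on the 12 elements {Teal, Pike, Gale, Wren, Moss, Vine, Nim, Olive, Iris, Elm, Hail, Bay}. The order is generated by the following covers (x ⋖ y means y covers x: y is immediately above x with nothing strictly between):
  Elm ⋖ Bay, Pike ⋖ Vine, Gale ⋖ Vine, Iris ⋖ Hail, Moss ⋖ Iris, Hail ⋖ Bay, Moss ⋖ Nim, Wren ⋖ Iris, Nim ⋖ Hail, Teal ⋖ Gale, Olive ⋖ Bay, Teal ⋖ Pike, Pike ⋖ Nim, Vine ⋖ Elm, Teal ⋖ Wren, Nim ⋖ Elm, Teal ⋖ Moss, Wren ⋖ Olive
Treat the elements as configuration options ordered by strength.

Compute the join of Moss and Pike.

Nim

Common upper bounds of {Moss, Pike}: Bay, Elm, Hail, Nim.
The least among these is Nim.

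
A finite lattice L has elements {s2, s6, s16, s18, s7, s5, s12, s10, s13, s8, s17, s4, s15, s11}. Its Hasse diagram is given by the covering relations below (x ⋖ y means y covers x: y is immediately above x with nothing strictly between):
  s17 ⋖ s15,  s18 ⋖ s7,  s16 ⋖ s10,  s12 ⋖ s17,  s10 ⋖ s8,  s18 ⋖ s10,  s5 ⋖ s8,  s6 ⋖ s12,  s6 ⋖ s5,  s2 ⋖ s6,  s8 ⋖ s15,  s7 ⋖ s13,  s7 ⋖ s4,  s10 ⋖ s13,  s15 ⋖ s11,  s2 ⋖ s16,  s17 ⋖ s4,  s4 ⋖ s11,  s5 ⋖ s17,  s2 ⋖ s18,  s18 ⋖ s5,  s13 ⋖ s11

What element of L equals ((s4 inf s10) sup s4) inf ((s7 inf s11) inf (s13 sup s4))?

s4 ∧ s10 = s18
s18 ∨ s4 = s4
s7 ∧ s11 = s7
s13 ∨ s4 = s11
s7 ∧ s11 = s7
s4 ∧ s7 = s7

s7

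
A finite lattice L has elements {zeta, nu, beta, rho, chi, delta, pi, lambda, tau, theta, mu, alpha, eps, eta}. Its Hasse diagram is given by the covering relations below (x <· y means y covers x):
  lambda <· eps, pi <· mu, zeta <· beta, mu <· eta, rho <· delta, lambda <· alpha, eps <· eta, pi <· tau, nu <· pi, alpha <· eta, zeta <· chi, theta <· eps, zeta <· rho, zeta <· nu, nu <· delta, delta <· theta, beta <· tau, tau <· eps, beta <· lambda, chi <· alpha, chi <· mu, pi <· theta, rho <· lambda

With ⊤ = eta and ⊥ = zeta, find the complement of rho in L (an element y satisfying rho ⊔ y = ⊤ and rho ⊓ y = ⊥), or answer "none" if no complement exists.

Need y with rho ∨ y = eta and rho ∧ y = zeta.
Checking each element gives: mu.

mu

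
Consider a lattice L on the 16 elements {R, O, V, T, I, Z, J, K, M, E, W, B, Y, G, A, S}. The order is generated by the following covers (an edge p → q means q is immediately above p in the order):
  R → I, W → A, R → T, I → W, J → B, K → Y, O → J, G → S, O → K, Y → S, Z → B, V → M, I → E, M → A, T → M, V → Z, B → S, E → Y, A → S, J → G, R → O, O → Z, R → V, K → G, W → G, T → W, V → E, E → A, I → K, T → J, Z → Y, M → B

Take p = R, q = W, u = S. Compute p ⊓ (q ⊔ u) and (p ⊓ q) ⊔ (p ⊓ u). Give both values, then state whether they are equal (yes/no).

R; R; yes

q ⊔ u = S, so p ⊓ (q ⊔ u) = R ⊓ S = R.
p ⊓ q = R and p ⊓ u = R, so (p ⊓ q) ⊔ (p ⊓ u) = R ⊔ R = R.
Equal: yes.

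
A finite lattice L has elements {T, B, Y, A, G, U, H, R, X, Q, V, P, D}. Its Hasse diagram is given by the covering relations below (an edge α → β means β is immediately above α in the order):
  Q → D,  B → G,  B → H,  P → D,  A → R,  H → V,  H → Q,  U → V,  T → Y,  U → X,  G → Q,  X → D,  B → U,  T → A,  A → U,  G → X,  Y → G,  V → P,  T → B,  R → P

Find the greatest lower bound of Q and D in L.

Common lower bounds of {Q, D}: B, G, H, Q, T, Y.
The greatest among these is Q.

Q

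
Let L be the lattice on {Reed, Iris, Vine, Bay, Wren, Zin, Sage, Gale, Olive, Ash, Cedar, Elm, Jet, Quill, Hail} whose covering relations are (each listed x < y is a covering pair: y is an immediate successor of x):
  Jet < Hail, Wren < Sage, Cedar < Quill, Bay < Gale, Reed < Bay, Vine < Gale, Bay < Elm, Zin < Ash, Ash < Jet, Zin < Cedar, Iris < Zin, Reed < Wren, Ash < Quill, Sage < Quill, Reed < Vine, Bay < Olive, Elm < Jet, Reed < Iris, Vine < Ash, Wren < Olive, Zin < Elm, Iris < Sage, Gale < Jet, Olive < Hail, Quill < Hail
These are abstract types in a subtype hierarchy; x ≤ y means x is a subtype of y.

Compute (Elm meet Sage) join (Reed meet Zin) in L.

Iris

Elm ∧ Sage = Iris
Reed ∧ Zin = Reed
Iris ∨ Reed = Iris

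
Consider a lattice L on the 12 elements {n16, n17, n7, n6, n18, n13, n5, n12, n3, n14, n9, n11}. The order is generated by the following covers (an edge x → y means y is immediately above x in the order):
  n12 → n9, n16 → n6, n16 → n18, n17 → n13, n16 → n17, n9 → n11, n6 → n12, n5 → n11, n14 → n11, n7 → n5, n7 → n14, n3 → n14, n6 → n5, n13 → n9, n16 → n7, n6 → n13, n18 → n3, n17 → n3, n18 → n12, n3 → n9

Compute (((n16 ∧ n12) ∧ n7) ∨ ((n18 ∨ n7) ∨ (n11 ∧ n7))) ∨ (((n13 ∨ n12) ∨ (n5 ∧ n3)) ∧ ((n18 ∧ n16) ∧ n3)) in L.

n16 ∧ n12 = n16
n16 ∧ n7 = n16
n18 ∨ n7 = n14
n11 ∧ n7 = n7
n14 ∨ n7 = n14
n16 ∨ n14 = n14
n13 ∨ n12 = n9
n5 ∧ n3 = n16
n9 ∨ n16 = n9
n18 ∧ n16 = n16
n16 ∧ n3 = n16
n9 ∧ n16 = n16
n14 ∨ n16 = n14

n14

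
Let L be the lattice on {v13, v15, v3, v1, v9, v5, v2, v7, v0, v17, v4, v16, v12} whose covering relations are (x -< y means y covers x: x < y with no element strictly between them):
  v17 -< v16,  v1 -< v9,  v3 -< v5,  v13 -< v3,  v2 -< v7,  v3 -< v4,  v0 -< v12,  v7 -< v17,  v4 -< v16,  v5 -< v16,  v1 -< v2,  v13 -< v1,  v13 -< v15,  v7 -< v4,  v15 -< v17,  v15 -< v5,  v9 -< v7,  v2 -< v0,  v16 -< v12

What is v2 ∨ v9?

Common upper bounds of {v2, v9}: v12, v16, v17, v4, v7.
The least among these is v7.

v7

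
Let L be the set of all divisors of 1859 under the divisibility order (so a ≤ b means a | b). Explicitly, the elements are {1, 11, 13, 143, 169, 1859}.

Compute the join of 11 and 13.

143

In the divisibility order, the join is the least common multiple: lcm(11, 13) = 143.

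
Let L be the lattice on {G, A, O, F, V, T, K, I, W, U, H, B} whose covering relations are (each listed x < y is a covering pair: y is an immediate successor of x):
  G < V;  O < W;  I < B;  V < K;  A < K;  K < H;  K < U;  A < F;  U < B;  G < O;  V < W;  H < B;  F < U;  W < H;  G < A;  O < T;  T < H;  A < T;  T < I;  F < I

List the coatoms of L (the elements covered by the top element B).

H, I, U

The coatoms are exactly the elements covered by B: H, I, U.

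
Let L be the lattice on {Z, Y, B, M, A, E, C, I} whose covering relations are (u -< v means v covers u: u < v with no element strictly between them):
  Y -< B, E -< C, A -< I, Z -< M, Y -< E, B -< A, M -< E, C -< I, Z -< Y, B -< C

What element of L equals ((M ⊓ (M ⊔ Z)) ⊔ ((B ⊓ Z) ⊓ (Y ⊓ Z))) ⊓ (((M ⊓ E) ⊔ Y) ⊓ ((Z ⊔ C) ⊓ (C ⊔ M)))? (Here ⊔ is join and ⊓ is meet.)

M ∨ Z = M
M ∧ M = M
B ∧ Z = Z
Y ∧ Z = Z
Z ∧ Z = Z
M ∨ Z = M
M ∧ E = M
M ∨ Y = E
Z ∨ C = C
C ∨ M = C
C ∧ C = C
E ∧ C = E
M ∧ E = M

M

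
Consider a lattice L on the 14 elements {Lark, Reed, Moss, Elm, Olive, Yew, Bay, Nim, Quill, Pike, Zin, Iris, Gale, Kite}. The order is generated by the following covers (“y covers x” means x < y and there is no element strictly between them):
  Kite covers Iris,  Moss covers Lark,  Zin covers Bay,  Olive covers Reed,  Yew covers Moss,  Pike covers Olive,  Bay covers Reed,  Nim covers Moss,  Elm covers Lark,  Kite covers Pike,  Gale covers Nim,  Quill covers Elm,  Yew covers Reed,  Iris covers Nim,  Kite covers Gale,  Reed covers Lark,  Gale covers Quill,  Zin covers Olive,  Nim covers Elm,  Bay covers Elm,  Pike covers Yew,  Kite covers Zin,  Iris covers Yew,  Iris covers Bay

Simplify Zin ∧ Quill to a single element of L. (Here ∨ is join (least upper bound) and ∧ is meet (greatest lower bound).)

Elm

Zin ∧ Quill = Elm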